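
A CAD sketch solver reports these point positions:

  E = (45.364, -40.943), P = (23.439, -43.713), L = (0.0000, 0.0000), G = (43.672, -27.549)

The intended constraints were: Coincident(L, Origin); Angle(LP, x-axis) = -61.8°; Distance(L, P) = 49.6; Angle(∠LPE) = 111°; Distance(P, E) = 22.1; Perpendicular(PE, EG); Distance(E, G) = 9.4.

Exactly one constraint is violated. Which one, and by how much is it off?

Distance(E, G) = 9.4 — off by 4.10.

L = (0.00, 0.00) ✓; LP at -61.80° ✓; |LP| = 49.60 ✓; ∠LPE = 111.0° ✓; |PE| = 22.10 ✓; ∠(PE, EG) = 90.00° ✓; |EG| = 13.50 ✗.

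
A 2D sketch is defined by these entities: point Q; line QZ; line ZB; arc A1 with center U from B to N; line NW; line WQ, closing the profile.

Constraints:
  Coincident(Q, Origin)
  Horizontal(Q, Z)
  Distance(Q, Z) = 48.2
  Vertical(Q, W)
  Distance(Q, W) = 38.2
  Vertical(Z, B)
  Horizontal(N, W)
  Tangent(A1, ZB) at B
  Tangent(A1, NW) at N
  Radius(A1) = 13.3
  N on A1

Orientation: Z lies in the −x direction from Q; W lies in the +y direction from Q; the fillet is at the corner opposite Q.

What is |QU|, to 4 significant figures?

42.87

QW is vertical with |QW| = 38.2 and W on the +y side, so W = (0.000, 38.20). The virtual corner opposite Q is at (-48.20, 38.20). Since A1 is tangent to ZB there, UB ⟂ ZB and tangency of A1 to NW means the radius UN is perpendicular to NW, with radius 13.3, so the center U sits 13.3 in from both sides at U = (-34.90, 24.90). Then |QU| = |U − Q| = 42.87.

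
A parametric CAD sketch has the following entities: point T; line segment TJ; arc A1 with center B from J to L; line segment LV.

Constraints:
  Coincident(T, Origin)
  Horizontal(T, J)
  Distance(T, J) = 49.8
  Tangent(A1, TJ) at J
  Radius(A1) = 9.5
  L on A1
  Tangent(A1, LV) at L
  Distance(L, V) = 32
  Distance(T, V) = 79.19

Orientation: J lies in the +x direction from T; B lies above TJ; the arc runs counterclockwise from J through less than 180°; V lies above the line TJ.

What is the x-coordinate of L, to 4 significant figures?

58.58

T is at the origin; T and J share the same y with |TJ| = 49.8 and J on the +x side, so J = (49.80, 0.000). Since A1 is tangent to TJ there, BJ ⟂ TJ, so B = J + (0, 9.5) = (49.80, 9.500). Since BL ⟂ LV (tangency), |BV| = √(9.5² + 32.0²) = 33.38 regardless of where L sits on A1. So V lies on both circle(T, 79.19) and circle(B, 33.38); the above-TJ intersection is V = (70.82, 35.43). L is the foot of the tangent from V: L = (58.58, 5.864).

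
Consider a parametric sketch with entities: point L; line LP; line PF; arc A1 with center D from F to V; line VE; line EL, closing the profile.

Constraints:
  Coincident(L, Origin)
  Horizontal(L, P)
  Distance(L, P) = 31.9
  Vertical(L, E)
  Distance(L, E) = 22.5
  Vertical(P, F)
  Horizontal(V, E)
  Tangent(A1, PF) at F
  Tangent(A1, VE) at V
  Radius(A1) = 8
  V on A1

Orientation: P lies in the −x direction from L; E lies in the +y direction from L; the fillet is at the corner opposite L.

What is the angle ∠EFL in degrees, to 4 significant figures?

38.52°

The virtual corner opposite L is at (-31.90, 22.50). The tangent condition forces DF to be normal to PF and since A1 is tangent to VE there, DV ⟂ VE, with radius 8.0, so the center D sits 8.0 in from both sides at D = (-23.90, 14.50). That places the tangent points at F = (-31.90, 14.50) on PF and V = (-23.90, 22.50) on VE. Then cos ∠EFL = FE·FL / (|FE||FL|), giving 38.52°.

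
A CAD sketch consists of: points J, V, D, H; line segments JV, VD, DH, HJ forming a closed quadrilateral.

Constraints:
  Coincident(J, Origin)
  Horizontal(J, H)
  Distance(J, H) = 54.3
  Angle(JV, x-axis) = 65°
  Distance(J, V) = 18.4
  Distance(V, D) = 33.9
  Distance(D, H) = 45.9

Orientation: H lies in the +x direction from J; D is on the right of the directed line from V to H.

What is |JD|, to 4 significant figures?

20.62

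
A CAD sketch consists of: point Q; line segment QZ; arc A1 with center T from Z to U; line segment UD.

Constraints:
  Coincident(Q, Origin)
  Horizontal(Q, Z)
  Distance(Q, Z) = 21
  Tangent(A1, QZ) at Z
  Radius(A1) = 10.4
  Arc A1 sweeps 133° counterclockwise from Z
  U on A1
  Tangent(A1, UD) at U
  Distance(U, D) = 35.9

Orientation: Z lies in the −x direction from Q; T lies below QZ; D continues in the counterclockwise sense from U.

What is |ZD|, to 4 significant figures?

46.89

Q is at the origin; Q and Z share the same y with |QZ| = 21.0 and Z on the −x side, so Z = (-21.00, 0.000). Tangency of A1 to QZ means the radius TZ is perpendicular to QZ, so T = Z + (0, -10.4) = (-21.00, -10.40). On A1, Z sits at bearing 90° from T; a 133° counterclockwise sweep puts U at bearing 223°, so U = T + 10.4·(cos 223°, sin 223°) = (-28.61, -17.49). Tangency of A1 to UD means the radius TU is perpendicular to UD, so UD runs along (−sin 223°, cos 223°); with |UD| = 35.9, D = (-4.122, -43.75). Then |ZD| = |D − Z| = 46.89.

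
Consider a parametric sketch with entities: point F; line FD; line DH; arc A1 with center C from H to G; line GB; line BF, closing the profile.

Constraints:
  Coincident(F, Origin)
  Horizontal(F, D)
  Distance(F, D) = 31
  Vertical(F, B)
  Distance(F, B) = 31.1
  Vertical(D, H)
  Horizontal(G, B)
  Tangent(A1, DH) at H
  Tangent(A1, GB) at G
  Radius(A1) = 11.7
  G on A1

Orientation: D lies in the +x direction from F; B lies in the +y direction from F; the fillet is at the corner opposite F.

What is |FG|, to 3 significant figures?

36.6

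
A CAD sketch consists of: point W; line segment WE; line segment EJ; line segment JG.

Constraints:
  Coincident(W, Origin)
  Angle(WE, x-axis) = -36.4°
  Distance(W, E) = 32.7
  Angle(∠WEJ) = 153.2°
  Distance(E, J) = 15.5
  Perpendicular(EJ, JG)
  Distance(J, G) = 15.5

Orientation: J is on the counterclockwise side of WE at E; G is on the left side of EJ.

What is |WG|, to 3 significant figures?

44.7

W is at the origin; WE runs at -36.4° with length 32.7, so E = 32.7·(cos -36.4°, sin -36.4°) = (26.3, -19.4). ∠WEJ = 153.2°, so EJ runs at -36.4° + (180° − 153.2°) = -9.60° from the x-axis; with |EJ| = 15.5, J = E + 15.5·(cos -9.60°, sin -9.60°) = (41.6, -22.0). EJ ⟂ JG; with |JG| = 15.5 on the left of EJ, G = J + 15.5·(0.167, 0.986) = (44.2, -6.71). Then |WG| = |G − W| = 44.7.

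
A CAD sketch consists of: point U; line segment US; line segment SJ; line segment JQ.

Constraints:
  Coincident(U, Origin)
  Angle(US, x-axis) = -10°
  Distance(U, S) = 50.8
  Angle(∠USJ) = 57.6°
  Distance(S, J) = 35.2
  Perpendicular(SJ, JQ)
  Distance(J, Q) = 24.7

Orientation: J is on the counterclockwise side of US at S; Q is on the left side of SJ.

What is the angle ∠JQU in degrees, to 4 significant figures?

156.3°

U is at the origin; US runs at -10.0° with length 50.8, so S = 50.8·(cos -10.0°, sin -10.0°) = (50.03, -8.821). ∠USJ = 57.6°, so SJ runs at -10.0° + (180° − 57.6°) = 112.4° from the x-axis; with |SJ| = 35.2, J = S + 35.2·(cos 112.4°, sin 112.4°) = (36.61, 23.72). The perpendicularity gives JQ at right angles to SJ; with |JQ| = 24.7 on the left of SJ, Q = J + 24.7·(-0.9245, -0.3811) = (13.78, 14.31). Then cos ∠JQU = QJ·QU / (|QJ||QU|), giving 156.3°.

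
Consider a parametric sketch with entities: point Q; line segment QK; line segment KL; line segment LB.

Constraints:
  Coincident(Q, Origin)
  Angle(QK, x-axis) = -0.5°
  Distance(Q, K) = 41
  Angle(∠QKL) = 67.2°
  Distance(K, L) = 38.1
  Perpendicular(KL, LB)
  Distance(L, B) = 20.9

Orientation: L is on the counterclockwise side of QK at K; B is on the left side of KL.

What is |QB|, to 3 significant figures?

27.9

Q is at the origin; QK runs at -0.5° with length 41.0, so K = 41.0·(cos -0.5°, sin -0.5°) = (41.0, -0.358). ∠QKL = 67.2°, so KL runs at -0.5° + (180° − 67.2°) = 112° from the x-axis; with |KL| = 38.1, L = K + 38.1·(cos 112°, sin 112°) = (26.5, 34.9). The perpendicularity gives LB at right angles to KL; with |LB| = 20.9 on the left of KL, B = L + 20.9·(-0.925, -0.379) = (7.20, 27.0). Then |QB| = |B − Q| = 27.9.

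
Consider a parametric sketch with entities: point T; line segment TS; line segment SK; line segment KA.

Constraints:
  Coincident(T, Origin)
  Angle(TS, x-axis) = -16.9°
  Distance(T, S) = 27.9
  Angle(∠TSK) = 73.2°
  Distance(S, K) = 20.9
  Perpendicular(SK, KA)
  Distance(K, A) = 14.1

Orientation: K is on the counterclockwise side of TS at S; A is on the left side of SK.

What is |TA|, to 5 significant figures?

17.993

∠TSK = 73.2°, so SK runs at -16.9° + (180° − 73.2°) = 89.900° from the x-axis; with |SK| = 20.9, K = S + 20.9·(cos 89.900°, sin 89.900°) = (26.732, 12.789). SK is perpendicular to KA; with |KA| = 14.1 on the left of SK, A = K + 14.1·(-1.0000, 0.0017453) = (12.632, 12.814). Then |TA| = |A − T| = 17.993.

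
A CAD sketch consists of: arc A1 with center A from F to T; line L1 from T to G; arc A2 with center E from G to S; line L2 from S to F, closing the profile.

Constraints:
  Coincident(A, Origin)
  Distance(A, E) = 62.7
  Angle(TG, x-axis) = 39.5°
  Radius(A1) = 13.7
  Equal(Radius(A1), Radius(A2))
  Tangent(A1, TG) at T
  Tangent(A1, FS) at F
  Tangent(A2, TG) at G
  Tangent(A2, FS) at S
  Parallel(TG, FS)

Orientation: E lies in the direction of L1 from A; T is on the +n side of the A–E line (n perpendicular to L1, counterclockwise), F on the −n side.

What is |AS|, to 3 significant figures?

64.2

Tangency of A1 to both parallel lines with radius 13.7 puts T and F at A ± 13.7·n: T = (-8.71, 10.6), F = (8.71, -10.6). Equal radii place G and S the same way about E: G = E + 13.7·n = (39.7, 50.5), S = E − 13.7·n = (57.1, 29.3). Then |AS| = |S − A| = 64.2.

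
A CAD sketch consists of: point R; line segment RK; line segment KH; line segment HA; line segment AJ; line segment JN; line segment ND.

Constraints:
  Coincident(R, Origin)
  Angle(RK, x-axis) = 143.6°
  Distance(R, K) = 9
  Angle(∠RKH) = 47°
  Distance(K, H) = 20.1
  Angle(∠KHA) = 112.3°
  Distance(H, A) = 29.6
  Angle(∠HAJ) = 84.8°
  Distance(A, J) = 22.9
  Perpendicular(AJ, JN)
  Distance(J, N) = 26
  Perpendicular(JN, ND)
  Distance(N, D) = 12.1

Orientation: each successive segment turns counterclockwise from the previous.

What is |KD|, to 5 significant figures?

14.533

R is at the origin; RK runs at 143.6° with length 9.0, so K = (-7.2440, 5.3408). ∠RKH = 47.0° gives KH at -83.400° from the x-axis; with |KH| = 20.1, H = (-4.9338, -14.626). ∠KHA = 112.3° gives HA at -15.700° from the x-axis; with |HA| = 29.6, A = (23.562, -22.636). ∠HAJ = 84.8° gives AJ at 79.500° from the x-axis; with |AJ| = 22.9, J = (27.735, -0.11926). AJ is perpendicular to JN, so JN runs at 169.50°; with |JN| = 26.0, N = (2.1704, 4.6189). The perpendicularity gives ND at right angles to JN, so ND runs at -100.50°; with |ND| = 12.1, D = (-0.034616, -7.2785). Then |KD| = |D − K| = 14.533.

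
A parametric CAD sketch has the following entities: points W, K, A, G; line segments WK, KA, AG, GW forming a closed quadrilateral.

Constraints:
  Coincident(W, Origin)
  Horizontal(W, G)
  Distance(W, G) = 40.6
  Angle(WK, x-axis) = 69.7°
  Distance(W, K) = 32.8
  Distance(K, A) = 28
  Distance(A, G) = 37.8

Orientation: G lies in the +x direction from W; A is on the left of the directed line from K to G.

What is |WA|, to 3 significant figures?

53.9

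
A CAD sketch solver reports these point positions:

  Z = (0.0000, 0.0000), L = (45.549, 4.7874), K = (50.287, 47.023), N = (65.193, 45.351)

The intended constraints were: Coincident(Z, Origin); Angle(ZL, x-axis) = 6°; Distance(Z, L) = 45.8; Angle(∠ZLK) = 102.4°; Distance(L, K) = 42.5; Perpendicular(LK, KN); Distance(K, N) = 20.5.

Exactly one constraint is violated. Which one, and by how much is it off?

Distance(K, N) = 20.5 — off by 5.50.

Z = (0.00, 0.00) ✓; ZL at 6.000° ✓; |ZL| = 45.80 ✓; ∠ZLK = 102.4° ✓; |LK| = 42.50 ✓; ∠(LK, KN) = 90.00° ✓; |KN| = 15.00 ✗.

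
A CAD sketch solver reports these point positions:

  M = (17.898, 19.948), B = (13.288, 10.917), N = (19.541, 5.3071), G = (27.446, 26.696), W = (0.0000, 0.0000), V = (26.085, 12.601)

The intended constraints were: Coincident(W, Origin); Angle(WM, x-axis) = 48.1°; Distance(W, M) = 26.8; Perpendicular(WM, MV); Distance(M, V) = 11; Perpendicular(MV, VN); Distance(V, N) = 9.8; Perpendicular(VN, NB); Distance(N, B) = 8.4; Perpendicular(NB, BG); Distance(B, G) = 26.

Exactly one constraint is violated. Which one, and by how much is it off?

Distance(B, G) = 26 — off by 4.80.

W = (0.00, 0.00) ✓; WM at 48.10° ✓; |WM| = 26.80 ✓; ∠(WM, MV) = 90.01° ✓; |MV| = 11.00 ✓; ∠(MV, VN) = 89.99° ✓; |VN| = 9.799 ✓; ∠(VN, NB) = 90.00° ✓; |NB| = 8.401 ✓; ∠(NB, BG) = 90.00° ✓; |BG| = 21.20 ✗.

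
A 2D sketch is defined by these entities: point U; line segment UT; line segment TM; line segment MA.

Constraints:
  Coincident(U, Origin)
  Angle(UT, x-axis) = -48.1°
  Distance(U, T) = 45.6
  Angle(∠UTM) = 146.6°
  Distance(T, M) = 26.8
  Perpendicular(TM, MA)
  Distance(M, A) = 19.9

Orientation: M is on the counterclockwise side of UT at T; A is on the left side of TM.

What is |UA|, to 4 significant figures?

65.08

U is at the origin; UT runs at -48.1° with length 45.6, so T = 45.6·(cos -48.1°, sin -48.1°) = (30.45, -33.94). ∠UTM = 146.6°, so TM runs at -48.1° + (180° − 146.6°) = -14.70° from the x-axis; with |TM| = 26.8, M = T + 26.8·(cos -14.70°, sin -14.70°) = (56.38, -40.74). TM ⟂ MA; with |MA| = 19.9 on the left of TM, A = M + 19.9·(0.2538, 0.9673) = (61.43, -21.49). Then |UA| = |A − U| = 65.08.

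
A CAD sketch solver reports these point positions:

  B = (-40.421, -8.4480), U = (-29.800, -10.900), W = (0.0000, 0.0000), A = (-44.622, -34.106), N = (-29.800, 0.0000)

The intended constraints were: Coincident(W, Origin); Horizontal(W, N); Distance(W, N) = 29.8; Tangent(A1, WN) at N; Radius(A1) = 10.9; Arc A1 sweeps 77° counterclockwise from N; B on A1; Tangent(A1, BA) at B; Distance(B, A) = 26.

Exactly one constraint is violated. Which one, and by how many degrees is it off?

Tangent(A1, BA) at B — off by 3.70°.

W = (0.00, 0.00) ✓; W.y = 0.00, N.y = 0.00 ✓; |WN| = 29.80 ✓; ∠(UN, NW) = 90.00° ✓; |UN| = 10.90 ✓; bearing(U→B) − bearing(U→N) = 77.00° ✓; |UB| = 10.90 ✓; ∠(UB, BA) = 86.30° ✗; |BA| = 26.00 ✓.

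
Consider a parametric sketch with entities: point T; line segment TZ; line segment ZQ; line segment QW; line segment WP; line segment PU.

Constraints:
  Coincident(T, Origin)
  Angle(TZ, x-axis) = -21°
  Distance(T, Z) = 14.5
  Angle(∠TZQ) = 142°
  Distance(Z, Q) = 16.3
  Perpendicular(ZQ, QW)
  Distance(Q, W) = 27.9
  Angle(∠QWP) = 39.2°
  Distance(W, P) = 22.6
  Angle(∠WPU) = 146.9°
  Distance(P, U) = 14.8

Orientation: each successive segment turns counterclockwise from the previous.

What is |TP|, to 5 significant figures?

13.521

ZQ is perpendicular to QW, so QW runs at 107.00°; with |QW| = 27.9, W = (20.968, 26.250). ∠QWP = 39.2° gives WP at -112.20° from the x-axis; with |WP| = 22.6, P = (12.428, 5.3256). Then |TP| = |P − T| = 13.521.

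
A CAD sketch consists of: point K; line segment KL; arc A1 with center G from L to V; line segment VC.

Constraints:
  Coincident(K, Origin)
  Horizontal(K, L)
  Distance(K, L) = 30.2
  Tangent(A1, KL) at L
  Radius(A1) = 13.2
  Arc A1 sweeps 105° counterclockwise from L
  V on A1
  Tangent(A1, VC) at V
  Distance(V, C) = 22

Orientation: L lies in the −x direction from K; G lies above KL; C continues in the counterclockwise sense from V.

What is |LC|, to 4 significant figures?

38.52

K is at the origin; KL is horizontal with |KL| = 30.2 and L on the −x side, so L = (-30.20, 0.000). The tangent condition forces GL to be normal to KL, so G = L + (0, 13.2) = (-30.20, 13.20). On A1, L sits at bearing -90° from G; a 105° counterclockwise sweep puts V at bearing 15°, so V = G + 13.2·(cos 15°, sin 15°) = (-17.45, 16.62). A1 meets VC tangentially, so GV is at right angles to VC, so VC runs along (−sin 15°, cos 15°); with |VC| = 22.0, C = (-23.14, 37.87). Then |LC| = |C − L| = 38.52.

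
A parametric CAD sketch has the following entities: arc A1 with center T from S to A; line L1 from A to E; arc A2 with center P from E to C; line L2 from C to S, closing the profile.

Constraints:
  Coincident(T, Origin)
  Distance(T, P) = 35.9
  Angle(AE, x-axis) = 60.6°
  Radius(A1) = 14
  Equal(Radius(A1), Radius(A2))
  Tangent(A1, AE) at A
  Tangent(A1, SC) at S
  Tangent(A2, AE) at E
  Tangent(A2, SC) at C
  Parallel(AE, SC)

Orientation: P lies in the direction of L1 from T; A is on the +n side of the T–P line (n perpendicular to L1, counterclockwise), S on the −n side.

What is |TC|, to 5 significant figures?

38.533

The slot axis is L1's direction at 60.6°, so u = (cos 60.6°, sin 60.6°) = (0.49090, 0.87121) and n = (−sin 60.6°, cos 60.6°) = (-0.87121, 0.49090). T is at the origin and P lies 35.9 along u from T, so P = 35.9·u = (17.623, 31.277). Tangency of A1 to both parallel lines with radius 14.0 puts A and S at T ± 14.0·n: A = (-12.197, 6.8727), S = (12.197, -6.8727). Equal radii place E and C the same way about P: E = P + 14.0·n = (5.4265, 38.149), C = P − 14.0·n = (29.820, 24.404). Then |TC| = |C − T| = 38.533.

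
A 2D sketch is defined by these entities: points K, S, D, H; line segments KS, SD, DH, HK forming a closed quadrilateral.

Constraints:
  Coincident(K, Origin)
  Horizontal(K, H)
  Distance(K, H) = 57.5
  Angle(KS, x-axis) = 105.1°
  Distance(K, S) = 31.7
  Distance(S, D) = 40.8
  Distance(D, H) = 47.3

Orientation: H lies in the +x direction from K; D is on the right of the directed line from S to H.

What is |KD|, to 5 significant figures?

11.934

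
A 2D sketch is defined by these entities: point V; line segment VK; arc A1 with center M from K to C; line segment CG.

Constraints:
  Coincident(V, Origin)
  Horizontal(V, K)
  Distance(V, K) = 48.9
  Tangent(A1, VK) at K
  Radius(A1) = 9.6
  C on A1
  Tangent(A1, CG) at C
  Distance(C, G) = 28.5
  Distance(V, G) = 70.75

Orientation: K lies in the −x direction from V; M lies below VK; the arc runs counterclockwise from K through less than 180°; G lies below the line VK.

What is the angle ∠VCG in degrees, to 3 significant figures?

102°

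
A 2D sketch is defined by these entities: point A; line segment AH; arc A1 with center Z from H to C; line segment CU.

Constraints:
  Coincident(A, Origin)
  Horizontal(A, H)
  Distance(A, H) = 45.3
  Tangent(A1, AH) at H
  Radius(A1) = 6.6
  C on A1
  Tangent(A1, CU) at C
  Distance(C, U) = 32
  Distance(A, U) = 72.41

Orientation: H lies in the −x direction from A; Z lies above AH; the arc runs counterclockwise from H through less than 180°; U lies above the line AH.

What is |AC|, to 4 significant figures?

42.41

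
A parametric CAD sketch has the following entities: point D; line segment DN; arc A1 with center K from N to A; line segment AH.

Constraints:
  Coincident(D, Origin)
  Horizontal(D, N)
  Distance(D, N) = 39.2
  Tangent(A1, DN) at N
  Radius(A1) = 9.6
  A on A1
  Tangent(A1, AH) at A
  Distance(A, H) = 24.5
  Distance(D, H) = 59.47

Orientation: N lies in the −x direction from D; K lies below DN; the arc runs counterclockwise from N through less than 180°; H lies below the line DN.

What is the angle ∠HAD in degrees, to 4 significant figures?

100.9°

Checks: D.y = 0.00, N.y = 0.00 ✓; ∠(KN, ND) = 90.00° ✓; |KN| = 9.600 ✓; |KA| = 9.600 ✓; ∠(KA, AH) = 90.00° ✓; |AH| = 24.50 ✓; |DH| = 59.47 ✓.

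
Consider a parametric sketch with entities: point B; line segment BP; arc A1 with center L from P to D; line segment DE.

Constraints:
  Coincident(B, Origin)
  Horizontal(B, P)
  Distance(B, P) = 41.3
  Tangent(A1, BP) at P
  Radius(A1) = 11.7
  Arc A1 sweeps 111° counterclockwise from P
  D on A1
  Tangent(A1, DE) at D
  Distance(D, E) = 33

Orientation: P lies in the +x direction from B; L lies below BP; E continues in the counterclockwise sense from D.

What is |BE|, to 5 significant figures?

62.945

B is at the origin; B and P share the same y with |BP| = 41.3 and P on the +x side, so P = (41.300, 0.0000). Since A1 is tangent to BP there, LP ⟂ BP, so L = P + (0, -11.7) = (41.300, -11.700). On A1, P sits at bearing 90° from L; a 111° counterclockwise sweep puts D at bearing 201°, so D = L + 11.7·(cos 201°, sin 201°) = (30.377, -15.893). Tangency of A1 to DE means the radius LD is perpendicular to DE, so DE runs along (−sin 201°, cos 201°); with |DE| = 33.0, E = (42.203, -46.701). Then |BE| = |E − B| = 62.945.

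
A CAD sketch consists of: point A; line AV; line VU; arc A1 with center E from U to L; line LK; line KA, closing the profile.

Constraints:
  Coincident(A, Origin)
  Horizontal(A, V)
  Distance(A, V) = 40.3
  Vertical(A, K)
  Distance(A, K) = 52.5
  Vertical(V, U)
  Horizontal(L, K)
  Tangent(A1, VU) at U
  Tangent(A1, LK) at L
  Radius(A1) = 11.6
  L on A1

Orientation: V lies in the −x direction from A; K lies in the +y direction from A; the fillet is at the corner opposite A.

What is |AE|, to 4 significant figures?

49.96

AK is vertical with |AK| = 52.5 and K on the +y side, so K = (0.000, 52.50). The virtual corner opposite A is at (-40.30, 52.50). Tangency of A1 to VU means the radius EU is perpendicular to VU and the tangent condition forces EL to be normal to LK, with radius 11.6, so the center E sits 11.6 in from both sides at E = (-28.70, 40.90). Then |AE| = |E − A| = 49.96.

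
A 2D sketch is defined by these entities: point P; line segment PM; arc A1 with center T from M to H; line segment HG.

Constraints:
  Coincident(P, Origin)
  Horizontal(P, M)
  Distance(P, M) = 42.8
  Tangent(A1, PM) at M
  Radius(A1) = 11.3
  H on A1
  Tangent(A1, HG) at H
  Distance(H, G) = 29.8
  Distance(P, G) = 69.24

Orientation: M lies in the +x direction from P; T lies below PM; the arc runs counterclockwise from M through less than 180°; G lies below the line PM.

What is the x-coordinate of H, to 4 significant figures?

34.97

P is at the origin; P and M share the same y with |PM| = 42.8 and M on the +x side, so M = (42.80, 0.000). A1 meets PM tangentially, so TM is at right angles to PM, so T = M + (0, -11.3) = (42.80, -11.30). Since TH ⟂ HG (tangency), |TG| = √(11.3² + 29.8²) = 31.87 regardless of where H sits on A1. So G lies on both circle(P, 69.24) and circle(T, 31.87); the below-PM intersection is G = (56.44, -40.10). H is the foot of the tangent from G: H = (34.97, -19.44).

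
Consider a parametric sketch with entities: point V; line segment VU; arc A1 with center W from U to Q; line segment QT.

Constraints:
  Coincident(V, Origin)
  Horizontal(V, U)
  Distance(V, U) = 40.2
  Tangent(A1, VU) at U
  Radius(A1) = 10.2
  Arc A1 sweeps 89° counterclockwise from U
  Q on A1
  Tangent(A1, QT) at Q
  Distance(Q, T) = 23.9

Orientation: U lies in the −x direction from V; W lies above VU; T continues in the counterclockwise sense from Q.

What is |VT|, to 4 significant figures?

45.01

V is at the origin; V and U share the same y with |VU| = 40.2 and U on the −x side, so U = (-40.20, 0.000). Since A1 is tangent to VU there, WU ⟂ VU, so W = U + (0, 10.2) = (-40.20, 10.20). On A1, U sits at bearing -90° from W; an 89° counterclockwise sweep puts Q at bearing -1°, so Q = W + 10.2·(cos -1°, sin -1°) = (-30.00, 10.02). The tangent condition forces WQ to be normal to QT, so QT runs along (−sin -1°, cos -1°); with |QT| = 23.9, T = (-29.58, 33.92). Then |VT| = |T − V| = 45.01.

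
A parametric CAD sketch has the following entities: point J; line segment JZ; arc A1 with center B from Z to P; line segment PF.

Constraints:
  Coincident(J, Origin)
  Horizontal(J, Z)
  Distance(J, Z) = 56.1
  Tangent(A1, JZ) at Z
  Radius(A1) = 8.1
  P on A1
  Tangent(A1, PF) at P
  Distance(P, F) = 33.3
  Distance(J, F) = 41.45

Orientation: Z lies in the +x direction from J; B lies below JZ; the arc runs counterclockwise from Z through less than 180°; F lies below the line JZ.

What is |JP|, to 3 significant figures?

49.8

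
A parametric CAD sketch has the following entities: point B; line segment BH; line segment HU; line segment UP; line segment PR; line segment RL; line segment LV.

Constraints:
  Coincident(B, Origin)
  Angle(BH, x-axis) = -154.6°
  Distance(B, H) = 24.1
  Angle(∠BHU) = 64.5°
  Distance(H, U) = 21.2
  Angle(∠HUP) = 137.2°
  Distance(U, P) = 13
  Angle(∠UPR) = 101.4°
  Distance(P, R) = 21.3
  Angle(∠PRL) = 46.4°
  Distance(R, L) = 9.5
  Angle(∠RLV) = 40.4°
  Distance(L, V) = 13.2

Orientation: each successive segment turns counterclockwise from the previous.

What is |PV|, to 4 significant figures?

16.72

B is at the origin; BH runs at -154.6° with length 24.1, so H = (-21.77, -10.34). ∠BHU = 64.5° gives HU at -39.10° from the x-axis; with |HU| = 21.2, U = (-5.318, -23.71). ∠HUP = 137.2° gives UP at 3.700° from the x-axis; with |UP| = 13.0, P = (7.655, -22.87). ∠UPR = 101.4° gives PR at 82.30° from the x-axis; with |PR| = 21.3, R = (10.51, -1.761). ∠PRL = 46.4° gives RL at -144.1° from the x-axis; with |RL| = 9.5, L = (2.813, -7.331). ∠RLV = 40.4° gives LV at -4.500° from the x-axis; with |LV| = 13.2, V = (15.97, -8.367). Then |PV| = |V − P| = 16.72.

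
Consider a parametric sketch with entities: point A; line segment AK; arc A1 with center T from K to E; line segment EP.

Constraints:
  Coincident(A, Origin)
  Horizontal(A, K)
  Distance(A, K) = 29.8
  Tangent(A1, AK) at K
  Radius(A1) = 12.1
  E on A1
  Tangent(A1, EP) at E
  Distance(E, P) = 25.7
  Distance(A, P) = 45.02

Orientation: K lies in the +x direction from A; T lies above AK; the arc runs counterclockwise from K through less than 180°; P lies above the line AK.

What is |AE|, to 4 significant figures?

43.76

A is at the origin; A and K share the same y with |AK| = 29.8 and K on the +x side, so K = (29.80, 0.000). The tangent condition forces TK to be normal to AK, so T = K + (0, 12.1) = (29.80, 12.10). Since TE ⟂ EP (tangency), |TP| = √(12.1² + 25.7²) = 28.41 regardless of where E sits on A1. So P lies on both circle(A, 45.02) and circle(T, 28.41); the above-AK intersection is P = (21.84, 39.37). E is the foot of the tangent from P: E = (38.86, 20.12).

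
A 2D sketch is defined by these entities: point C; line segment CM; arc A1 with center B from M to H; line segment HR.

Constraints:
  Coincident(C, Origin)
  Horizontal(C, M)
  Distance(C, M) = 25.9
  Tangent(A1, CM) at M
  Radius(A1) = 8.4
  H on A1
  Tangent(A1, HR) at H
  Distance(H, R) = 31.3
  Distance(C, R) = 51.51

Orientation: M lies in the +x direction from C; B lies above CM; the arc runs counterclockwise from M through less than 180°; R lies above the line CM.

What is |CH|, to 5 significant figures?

35.431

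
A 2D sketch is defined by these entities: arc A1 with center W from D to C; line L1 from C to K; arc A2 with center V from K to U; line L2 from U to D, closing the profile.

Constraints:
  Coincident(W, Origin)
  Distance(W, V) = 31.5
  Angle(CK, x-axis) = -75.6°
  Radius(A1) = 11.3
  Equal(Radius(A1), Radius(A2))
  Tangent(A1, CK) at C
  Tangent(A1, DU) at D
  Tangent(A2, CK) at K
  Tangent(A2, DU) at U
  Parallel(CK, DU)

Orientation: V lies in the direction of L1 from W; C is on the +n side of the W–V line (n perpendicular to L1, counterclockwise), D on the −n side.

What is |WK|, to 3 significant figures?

33.5

The slot axis is L1's direction at -75.6°, so u = (cos -75.6°, sin -75.6°) = (0.249, -0.969) and n = (−sin -75.6°, cos -75.6°) = (0.969, 0.249). W is at the origin and V lies 31.5 along u from W, so V = 31.5·u = (7.83, -30.5). Tangency of A1 to both parallel lines with radius 11.3 puts C and D at W ± 11.3·n: C = (10.9, 2.81), D = (-10.9, -2.81). Equal radii place K and U the same way about V: K = V + 11.3·n = (18.8, -27.7), U = V − 11.3·n = (-3.11, -33.3). Then |WK| = |K − W| = 33.5.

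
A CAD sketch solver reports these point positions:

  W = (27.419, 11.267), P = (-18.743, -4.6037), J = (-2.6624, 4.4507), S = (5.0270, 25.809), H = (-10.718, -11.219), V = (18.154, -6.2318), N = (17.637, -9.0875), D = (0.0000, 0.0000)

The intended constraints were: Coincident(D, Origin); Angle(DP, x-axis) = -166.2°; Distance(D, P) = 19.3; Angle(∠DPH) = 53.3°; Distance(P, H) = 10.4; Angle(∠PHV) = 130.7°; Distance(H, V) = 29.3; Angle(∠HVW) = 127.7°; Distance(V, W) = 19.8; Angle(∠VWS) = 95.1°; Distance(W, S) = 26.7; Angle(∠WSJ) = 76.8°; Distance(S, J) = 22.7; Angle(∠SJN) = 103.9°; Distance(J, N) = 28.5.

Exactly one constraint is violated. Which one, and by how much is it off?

Distance(J, N) = 28.5 — off by 4.10.

D = (0.00, 0.00) ✓; DP at -166.2° ✓; |DP| = 19.30 ✓; ∠DPH = 53.30° ✓; |PH| = 10.40 ✓; ∠PHV = 130.7° ✓; |HV| = 29.30 ✓; ∠HVW = 127.7° ✓; |VW| = 19.80 ✓; ∠VWS = 95.10° ✓; |WS| = 26.70 ✓; ∠WSJ = 76.80° ✓; |SJ| = 22.70 ✓; ∠SJN = 103.9° ✓; |JN| = 24.40 ✗.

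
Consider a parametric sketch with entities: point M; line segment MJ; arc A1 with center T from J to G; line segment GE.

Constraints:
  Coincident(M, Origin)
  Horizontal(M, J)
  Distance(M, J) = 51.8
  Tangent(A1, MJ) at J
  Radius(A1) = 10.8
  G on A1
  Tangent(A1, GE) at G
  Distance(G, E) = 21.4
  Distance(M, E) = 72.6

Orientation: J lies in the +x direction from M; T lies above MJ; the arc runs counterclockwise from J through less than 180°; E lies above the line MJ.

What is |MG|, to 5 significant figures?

63.081

M is at the origin; M and J share the same y with |MJ| = 51.8 and J on the +x side, so J = (51.800, 0.0000). Tangency of A1 to MJ means the radius TJ is perpendicular to MJ, so T = J + (0, 10.8) = (51.800, 10.800). Since TG ⟂ GE (tangency), |TE| = √(10.8² + 21.4²) = 23.971 regardless of where G sits on A1. So E lies on both circle(M, 72.6) and circle(T, 23.971); the above-MJ intersection is E = (66.091, 30.045). G is the foot of the tangent from E: G = (62.442, 8.9581).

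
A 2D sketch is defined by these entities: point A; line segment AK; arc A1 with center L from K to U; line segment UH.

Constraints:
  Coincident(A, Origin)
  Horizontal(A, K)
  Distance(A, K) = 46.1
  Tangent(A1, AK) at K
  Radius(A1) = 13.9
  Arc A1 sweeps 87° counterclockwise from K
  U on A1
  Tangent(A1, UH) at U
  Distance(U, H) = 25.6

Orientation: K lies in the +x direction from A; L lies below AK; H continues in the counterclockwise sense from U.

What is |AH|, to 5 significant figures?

49.539

On A1, K sits at bearing 90° from L; an 87° counterclockwise sweep puts U at bearing 177°, so U = L + 13.9·(cos 177°, sin 177°) = (32.219, -13.173). Since A1 is tangent to UH there, LU ⟂ UH, so UH runs along (−sin 177°, cos 177°); with |UH| = 25.6, H = (30.879, -38.737). Then |AH| = |H − A| = 49.539.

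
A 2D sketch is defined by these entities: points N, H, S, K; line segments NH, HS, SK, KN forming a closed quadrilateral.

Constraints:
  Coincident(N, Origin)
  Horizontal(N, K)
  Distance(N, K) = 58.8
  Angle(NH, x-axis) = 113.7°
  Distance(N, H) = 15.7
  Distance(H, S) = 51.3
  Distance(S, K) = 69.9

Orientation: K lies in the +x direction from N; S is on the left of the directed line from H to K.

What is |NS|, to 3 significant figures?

61.7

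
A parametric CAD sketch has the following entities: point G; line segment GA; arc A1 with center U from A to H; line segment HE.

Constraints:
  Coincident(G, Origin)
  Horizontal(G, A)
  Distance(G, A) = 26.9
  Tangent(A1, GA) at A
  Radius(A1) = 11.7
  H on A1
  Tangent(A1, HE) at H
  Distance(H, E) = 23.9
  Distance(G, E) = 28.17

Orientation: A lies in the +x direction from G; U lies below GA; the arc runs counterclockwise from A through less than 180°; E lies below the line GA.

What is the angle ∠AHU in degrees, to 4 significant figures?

58.59°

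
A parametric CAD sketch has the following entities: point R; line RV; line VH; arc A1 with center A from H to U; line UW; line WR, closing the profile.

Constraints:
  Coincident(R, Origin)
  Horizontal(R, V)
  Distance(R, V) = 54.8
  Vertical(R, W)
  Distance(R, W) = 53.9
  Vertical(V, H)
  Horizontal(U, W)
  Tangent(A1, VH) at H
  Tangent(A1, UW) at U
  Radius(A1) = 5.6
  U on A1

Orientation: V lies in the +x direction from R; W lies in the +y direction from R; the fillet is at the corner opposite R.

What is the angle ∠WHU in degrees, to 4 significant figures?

39.17°

R is at the origin; R and V share the same y with |RV| = 54.8 and V on the +x side, so V = (54.80, 0.000). R and W share the same x with |RW| = 53.9 and W on the +y side, so W = (0.000, 53.90). The virtual corner opposite R is at (54.80, 53.90). A1 meets VH tangentially, so AH is at right angles to VH and since A1 is tangent to UW there, AU ⟂ UW, with radius 5.6, so the center A sits 5.6 in from both sides at A = (49.20, 48.30). That places the tangent points at H = (54.80, 48.30) on VH and U = (49.20, 53.90) on UW. Then cos ∠WHU = HW·HU / (|HW||HU|), giving 39.17°.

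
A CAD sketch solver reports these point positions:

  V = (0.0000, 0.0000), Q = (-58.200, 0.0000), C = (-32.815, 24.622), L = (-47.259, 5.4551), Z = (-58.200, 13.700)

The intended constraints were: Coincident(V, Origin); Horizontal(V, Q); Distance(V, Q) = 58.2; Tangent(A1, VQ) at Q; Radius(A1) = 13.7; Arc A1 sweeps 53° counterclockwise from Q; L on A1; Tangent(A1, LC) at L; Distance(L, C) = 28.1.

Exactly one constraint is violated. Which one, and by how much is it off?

Distance(L, C) = 28.1 — off by 4.10.

V = (0.00, 0.00) ✓; V.y = 0.00, Q.y = 0.00 ✓; |VQ| = 58.20 ✓; ∠(ZQ, QV) = 90.00° ✓; |ZQ| = 13.70 ✓; bearing(Z→L) − bearing(Z→Q) = 53.00° ✓; |ZL| = 13.70 ✓; ∠(ZL, LC) = 90.00° ✓; |LC| = 24.00 ✗.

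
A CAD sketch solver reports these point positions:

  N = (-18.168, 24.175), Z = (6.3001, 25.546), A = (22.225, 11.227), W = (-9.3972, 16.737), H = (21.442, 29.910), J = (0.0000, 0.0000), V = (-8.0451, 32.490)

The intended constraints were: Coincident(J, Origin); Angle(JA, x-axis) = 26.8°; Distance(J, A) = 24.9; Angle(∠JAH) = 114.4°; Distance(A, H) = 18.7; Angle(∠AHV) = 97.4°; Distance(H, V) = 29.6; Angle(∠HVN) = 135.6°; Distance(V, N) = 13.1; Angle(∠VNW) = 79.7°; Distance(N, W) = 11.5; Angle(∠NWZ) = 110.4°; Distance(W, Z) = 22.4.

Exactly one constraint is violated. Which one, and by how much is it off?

Distance(W, Z) = 22.4 — off by 4.40.

J = (0.00, 0.00) ✓; JA at 26.80° ✓; |JA| = 24.90 ✓; ∠JAH = 114.4° ✓; |AH| = 18.70 ✓; ∠AHV = 97.40° ✓; |HV| = 29.60 ✓; ∠HVN = 135.6° ✓; |VN| = 13.10 ✓; ∠VNW = 79.70° ✓; |NW| = 11.50 ✓; ∠NWZ = 110.4° ✓; |WZ| = 18.00 ✗.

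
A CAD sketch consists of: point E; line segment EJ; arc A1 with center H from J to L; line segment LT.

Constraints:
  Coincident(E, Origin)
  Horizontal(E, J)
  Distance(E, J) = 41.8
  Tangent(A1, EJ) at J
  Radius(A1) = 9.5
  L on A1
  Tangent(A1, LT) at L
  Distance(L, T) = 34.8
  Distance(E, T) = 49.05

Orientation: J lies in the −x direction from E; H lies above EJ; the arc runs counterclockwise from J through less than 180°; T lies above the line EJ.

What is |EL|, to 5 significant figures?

33.370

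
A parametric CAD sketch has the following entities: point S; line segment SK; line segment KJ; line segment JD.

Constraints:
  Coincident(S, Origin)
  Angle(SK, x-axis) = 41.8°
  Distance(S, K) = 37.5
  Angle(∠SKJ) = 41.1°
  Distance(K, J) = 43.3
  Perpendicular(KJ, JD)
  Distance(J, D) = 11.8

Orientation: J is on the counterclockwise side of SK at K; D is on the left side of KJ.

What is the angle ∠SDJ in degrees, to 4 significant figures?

130.5°

S is at the origin; SK runs at 41.8° with length 37.5, so K = 37.5·(cos 41.8°, sin 41.8°) = (27.96, 24.99). ∠SKJ = 41.1°, so KJ runs at 41.8° + (180° − 41.1°) = 180.7° from the x-axis; with |KJ| = 43.3, J = K + 43.3·(cos 180.7°, sin 180.7°) = (-15.34, 24.47). The perpendicularity gives JD at right angles to KJ; with |JD| = 11.8 on the left of KJ, D = J + 11.8·(0.01222, -0.9999) = (-15.20, 12.67). Then cos ∠SDJ = DS·DJ / (|DS||DJ|), giving 130.5°.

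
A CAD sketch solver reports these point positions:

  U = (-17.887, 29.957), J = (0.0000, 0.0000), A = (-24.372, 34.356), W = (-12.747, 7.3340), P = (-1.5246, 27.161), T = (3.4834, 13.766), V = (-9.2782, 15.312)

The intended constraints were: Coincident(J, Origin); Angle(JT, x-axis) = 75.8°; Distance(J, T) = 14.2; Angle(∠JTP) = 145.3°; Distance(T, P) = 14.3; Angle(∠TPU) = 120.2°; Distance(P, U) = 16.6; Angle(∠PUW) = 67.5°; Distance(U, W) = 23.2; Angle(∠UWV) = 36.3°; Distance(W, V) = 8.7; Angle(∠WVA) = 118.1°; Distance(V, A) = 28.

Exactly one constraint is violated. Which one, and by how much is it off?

Distance(V, A) = 28 — off by 3.70.

J = (0.00, 0.00) ✓; JT at 75.80° ✓; |JT| = 14.20 ✓; ∠JTP = 145.3° ✓; |TP| = 14.30 ✓; ∠TPU = 120.2° ✓; |PU| = 16.60 ✓; ∠PUW = 67.50° ✓; |UW| = 23.20 ✓; ∠UWV = 36.30° ✓; |WV| = 8.699 ✓; ∠WVA = 118.1° ✓; |VA| = 24.30 ✗.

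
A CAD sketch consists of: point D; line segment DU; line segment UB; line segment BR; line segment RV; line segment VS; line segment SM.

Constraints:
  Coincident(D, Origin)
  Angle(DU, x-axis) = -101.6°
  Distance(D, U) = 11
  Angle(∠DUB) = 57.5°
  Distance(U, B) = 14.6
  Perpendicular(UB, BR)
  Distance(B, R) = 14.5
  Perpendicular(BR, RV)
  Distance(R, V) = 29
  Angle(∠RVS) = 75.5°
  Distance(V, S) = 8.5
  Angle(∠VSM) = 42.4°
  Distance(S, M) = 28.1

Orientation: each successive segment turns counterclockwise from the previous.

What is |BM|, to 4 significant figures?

34.00

D is at the origin; DU runs at -101.6° with length 11.0, so U = (-2.212, -10.78). ∠DUB = 57.5° gives UB at 20.90° from the x-axis; with |UB| = 14.6, B = (11.43, -5.567). UB is perpendicular to BR, so BR runs at 110.9°; with |BR| = 14.5, R = (6.255, 7.979). The perpendicularity gives RV at right angles to BR, so RV runs at -159.1°; with |RV| = 29.0, V = (-20.84, -2.366). ∠RVS = 75.5° gives VS at -54.60° from the x-axis; with |VS| = 8.5, S = (-15.91, -9.295). ∠VSM = 42.4° gives SM at 83.00° from the x-axis; with |SM| = 28.1, M = (-12.49, 18.60). Then |BM| = |M − B| = 34.00.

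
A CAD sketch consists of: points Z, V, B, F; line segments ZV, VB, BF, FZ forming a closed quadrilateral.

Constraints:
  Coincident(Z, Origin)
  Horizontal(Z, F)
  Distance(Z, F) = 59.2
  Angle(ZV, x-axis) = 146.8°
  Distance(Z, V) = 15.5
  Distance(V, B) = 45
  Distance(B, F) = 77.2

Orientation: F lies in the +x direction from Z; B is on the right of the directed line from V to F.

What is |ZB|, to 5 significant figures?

37.408

Z is at the origin; ZF is horizontal with |ZF| = 59.2 and F in +x, so F = (59.2, 0). ZV runs at 146.8° with |ZV| = 15.5, so V = (-12.970, 8.4872). B is determined by |VB| = 45.0 and |BF| = 77.2 together: it lies at the intersection of circle(V, 45.0) and circle(F, 77.2). With |VF| = 72.667, the foot of the radical line on VF is 9.2592 from V and the perpendicular offset is √(45.0² − 9.2592²) = 44.037. Taking the right-of-VF solution: B = (-8.9174, -36.330).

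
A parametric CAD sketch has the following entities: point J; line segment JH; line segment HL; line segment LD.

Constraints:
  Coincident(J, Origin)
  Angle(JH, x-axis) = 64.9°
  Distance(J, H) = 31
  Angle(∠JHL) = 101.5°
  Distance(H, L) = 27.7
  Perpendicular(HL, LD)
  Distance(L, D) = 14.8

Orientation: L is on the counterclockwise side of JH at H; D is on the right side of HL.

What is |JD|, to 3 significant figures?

56.5

∠JHL = 101.5°, so HL runs at 64.9° + (180° − 101.5°) = 143° from the x-axis; with |HL| = 27.7, L = H + 27.7·(cos 143°, sin 143°) = (-9.09, 44.6). HL is perpendicular to LD; with |LD| = 14.8 on the right of HL, D = L + 14.8·(0.596, 0.803) = (-0.264, 56.5). Then |JD| = |D − J| = 56.5.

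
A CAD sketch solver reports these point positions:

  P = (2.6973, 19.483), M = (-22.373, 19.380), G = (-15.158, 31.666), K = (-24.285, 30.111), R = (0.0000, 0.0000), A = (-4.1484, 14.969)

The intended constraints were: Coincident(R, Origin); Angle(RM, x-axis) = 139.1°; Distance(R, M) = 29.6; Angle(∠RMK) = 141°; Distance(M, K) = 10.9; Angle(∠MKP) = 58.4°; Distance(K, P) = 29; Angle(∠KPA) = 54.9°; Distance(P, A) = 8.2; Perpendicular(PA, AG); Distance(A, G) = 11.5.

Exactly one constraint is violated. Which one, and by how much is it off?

Distance(A, G) = 11.5 — off by 8.50.

R = (0.00, 0.00) ✓; RM at 139.1° ✓; |RM| = 29.60 ✓; ∠RMK = 141.0° ✓; |MK| = 10.90 ✓; ∠MKP = 58.40° ✓; |KP| = 29.00 ✓; ∠KPA = 54.90° ✓; |PA| = 8.200 ✓; ∠(PA, AG) = 90.00° ✓; |AG| = 20.00 ✗.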